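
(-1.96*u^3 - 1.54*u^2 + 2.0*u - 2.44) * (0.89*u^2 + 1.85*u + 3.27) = -1.7444*u^5 - 4.9966*u^4 - 7.4782*u^3 - 3.5074*u^2 + 2.026*u - 7.9788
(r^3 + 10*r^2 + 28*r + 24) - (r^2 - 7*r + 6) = r^3 + 9*r^2 + 35*r + 18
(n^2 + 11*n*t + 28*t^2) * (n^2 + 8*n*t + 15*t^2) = n^4 + 19*n^3*t + 131*n^2*t^2 + 389*n*t^3 + 420*t^4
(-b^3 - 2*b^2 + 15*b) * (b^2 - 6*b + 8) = -b^5 + 4*b^4 + 19*b^3 - 106*b^2 + 120*b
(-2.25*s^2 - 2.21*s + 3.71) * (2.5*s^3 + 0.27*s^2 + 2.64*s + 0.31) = -5.625*s^5 - 6.1325*s^4 + 2.7383*s^3 - 5.5302*s^2 + 9.1093*s + 1.1501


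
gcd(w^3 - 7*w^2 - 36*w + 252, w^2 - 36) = w^2 - 36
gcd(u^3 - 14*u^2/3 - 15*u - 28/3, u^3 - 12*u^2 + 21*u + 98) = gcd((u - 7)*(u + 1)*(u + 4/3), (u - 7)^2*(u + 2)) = u - 7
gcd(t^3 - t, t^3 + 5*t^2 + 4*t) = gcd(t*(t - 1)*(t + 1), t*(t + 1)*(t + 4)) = t^2 + t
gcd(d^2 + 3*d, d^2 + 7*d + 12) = d + 3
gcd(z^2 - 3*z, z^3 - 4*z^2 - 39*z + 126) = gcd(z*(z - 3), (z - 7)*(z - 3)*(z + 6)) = z - 3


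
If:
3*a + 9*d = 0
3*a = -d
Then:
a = 0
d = 0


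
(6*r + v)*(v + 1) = 6*r*v + 6*r + v^2 + v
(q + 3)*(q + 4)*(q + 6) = q^3 + 13*q^2 + 54*q + 72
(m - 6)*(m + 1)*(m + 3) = m^3 - 2*m^2 - 21*m - 18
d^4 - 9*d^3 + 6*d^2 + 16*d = d*(d - 8)*(d - 2)*(d + 1)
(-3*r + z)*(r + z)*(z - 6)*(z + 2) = -3*r^2*z^2 + 12*r^2*z + 36*r^2 - 2*r*z^3 + 8*r*z^2 + 24*r*z + z^4 - 4*z^3 - 12*z^2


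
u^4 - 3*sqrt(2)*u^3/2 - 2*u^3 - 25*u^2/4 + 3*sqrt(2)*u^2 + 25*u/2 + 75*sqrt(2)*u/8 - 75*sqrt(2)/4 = (u - 5/2)*(u - 2)*(u + 5/2)*(u - 3*sqrt(2)/2)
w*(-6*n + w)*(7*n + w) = -42*n^2*w + n*w^2 + w^3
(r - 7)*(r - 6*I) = r^2 - 7*r - 6*I*r + 42*I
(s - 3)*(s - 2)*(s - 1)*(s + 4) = s^4 - 2*s^3 - 13*s^2 + 38*s - 24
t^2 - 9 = (t - 3)*(t + 3)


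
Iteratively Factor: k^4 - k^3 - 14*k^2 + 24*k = (k - 2)*(k^3 + k^2 - 12*k) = (k - 3)*(k - 2)*(k^2 + 4*k) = (k - 3)*(k - 2)*(k + 4)*(k)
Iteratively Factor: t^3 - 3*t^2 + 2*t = (t - 2)*(t^2 - t) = (t - 2)*(t - 1)*(t)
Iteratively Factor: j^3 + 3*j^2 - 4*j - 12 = (j + 2)*(j^2 + j - 6) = (j + 2)*(j + 3)*(j - 2)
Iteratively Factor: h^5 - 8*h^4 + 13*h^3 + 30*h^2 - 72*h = (h + 2)*(h^4 - 10*h^3 + 33*h^2 - 36*h) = h*(h + 2)*(h^3 - 10*h^2 + 33*h - 36) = h*(h - 3)*(h + 2)*(h^2 - 7*h + 12) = h*(h - 3)^2*(h + 2)*(h - 4)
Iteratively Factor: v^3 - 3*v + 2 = (v + 2)*(v^2 - 2*v + 1) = (v - 1)*(v + 2)*(v - 1)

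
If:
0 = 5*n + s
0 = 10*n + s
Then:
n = 0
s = 0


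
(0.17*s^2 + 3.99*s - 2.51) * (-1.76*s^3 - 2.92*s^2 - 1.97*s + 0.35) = -0.2992*s^5 - 7.5188*s^4 - 7.5681*s^3 - 0.471600000000001*s^2 + 6.3412*s - 0.8785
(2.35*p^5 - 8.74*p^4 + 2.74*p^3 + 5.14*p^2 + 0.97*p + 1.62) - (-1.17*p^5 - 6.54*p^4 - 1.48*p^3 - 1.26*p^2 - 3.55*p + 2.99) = 3.52*p^5 - 2.2*p^4 + 4.22*p^3 + 6.4*p^2 + 4.52*p - 1.37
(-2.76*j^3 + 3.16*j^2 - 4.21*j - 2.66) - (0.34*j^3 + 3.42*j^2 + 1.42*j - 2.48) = -3.1*j^3 - 0.26*j^2 - 5.63*j - 0.18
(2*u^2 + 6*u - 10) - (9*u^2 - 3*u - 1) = -7*u^2 + 9*u - 9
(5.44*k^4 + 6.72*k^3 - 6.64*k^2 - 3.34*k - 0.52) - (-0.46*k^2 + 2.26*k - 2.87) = 5.44*k^4 + 6.72*k^3 - 6.18*k^2 - 5.6*k + 2.35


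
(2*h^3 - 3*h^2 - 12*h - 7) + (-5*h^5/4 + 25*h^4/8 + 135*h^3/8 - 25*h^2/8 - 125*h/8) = -5*h^5/4 + 25*h^4/8 + 151*h^3/8 - 49*h^2/8 - 221*h/8 - 7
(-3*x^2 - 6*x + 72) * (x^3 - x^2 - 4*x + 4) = -3*x^5 - 3*x^4 + 90*x^3 - 60*x^2 - 312*x + 288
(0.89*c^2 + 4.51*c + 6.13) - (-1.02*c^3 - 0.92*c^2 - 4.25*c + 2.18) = 1.02*c^3 + 1.81*c^2 + 8.76*c + 3.95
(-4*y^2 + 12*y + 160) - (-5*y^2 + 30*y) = y^2 - 18*y + 160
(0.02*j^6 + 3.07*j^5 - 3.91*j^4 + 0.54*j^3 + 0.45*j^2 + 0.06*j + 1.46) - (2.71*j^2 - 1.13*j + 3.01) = 0.02*j^6 + 3.07*j^5 - 3.91*j^4 + 0.54*j^3 - 2.26*j^2 + 1.19*j - 1.55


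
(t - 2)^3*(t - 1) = t^4 - 7*t^3 + 18*t^2 - 20*t + 8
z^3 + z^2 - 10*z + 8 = (z - 2)*(z - 1)*(z + 4)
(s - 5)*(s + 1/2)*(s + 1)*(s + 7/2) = s^4 - 77*s^2/4 - 27*s - 35/4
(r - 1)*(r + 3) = r^2 + 2*r - 3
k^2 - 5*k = k*(k - 5)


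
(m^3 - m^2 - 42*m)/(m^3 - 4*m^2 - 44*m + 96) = m*(m - 7)/(m^2 - 10*m + 16)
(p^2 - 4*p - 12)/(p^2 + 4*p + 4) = (p - 6)/(p + 2)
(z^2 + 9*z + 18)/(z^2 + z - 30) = (z + 3)/(z - 5)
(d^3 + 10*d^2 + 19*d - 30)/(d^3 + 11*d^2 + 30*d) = (d - 1)/d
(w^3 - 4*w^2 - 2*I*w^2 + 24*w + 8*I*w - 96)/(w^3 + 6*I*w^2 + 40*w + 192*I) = (w - 4)/(w + 8*I)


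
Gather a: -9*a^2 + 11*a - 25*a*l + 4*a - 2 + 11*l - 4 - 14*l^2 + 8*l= -9*a^2 + a*(15 - 25*l) - 14*l^2 + 19*l - 6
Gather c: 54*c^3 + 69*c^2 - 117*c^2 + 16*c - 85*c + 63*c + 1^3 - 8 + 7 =54*c^3 - 48*c^2 - 6*c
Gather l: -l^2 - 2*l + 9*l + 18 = -l^2 + 7*l + 18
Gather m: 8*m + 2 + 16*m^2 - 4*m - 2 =16*m^2 + 4*m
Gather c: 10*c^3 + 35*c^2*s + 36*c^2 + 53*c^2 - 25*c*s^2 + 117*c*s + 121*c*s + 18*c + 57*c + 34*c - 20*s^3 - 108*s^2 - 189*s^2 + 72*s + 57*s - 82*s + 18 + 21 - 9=10*c^3 + c^2*(35*s + 89) + c*(-25*s^2 + 238*s + 109) - 20*s^3 - 297*s^2 + 47*s + 30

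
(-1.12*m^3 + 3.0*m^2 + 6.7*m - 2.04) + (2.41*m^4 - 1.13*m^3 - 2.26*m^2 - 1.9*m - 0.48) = 2.41*m^4 - 2.25*m^3 + 0.74*m^2 + 4.8*m - 2.52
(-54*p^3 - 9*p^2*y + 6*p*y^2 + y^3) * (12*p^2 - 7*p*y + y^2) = -648*p^5 + 270*p^4*y + 81*p^3*y^2 - 39*p^2*y^3 - p*y^4 + y^5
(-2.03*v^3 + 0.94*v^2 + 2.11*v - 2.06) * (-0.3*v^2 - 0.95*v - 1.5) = 0.609*v^5 + 1.6465*v^4 + 1.519*v^3 - 2.7965*v^2 - 1.208*v + 3.09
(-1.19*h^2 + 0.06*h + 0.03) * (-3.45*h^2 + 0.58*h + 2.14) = 4.1055*h^4 - 0.8972*h^3 - 2.6153*h^2 + 0.1458*h + 0.0642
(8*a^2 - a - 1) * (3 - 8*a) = -64*a^3 + 32*a^2 + 5*a - 3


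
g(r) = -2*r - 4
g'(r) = -2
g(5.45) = -14.90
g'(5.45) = -2.00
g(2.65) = -9.30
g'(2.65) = -2.00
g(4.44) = -12.88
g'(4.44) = -2.00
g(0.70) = -5.40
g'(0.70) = -2.00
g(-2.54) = 1.08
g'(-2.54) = -2.00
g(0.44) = -4.88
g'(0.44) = -2.00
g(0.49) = -4.98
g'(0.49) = -2.00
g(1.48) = -6.96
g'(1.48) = -2.00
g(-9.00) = 14.00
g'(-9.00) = -2.00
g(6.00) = -16.00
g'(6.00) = -2.00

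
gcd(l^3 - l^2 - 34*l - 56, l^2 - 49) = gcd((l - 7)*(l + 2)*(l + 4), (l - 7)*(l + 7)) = l - 7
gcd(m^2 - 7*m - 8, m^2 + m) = m + 1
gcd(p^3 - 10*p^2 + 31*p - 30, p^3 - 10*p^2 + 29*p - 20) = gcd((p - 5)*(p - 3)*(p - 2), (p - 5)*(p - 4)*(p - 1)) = p - 5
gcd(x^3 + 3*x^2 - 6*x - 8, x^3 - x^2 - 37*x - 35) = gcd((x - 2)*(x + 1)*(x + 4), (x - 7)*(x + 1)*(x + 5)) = x + 1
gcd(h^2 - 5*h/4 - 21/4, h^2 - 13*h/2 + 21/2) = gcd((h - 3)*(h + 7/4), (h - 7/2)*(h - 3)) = h - 3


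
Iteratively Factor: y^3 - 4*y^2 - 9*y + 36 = (y + 3)*(y^2 - 7*y + 12) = (y - 4)*(y + 3)*(y - 3)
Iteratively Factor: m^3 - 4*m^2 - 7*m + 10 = (m + 2)*(m^2 - 6*m + 5) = (m - 1)*(m + 2)*(m - 5)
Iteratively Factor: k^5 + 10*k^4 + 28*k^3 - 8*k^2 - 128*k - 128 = (k + 2)*(k^4 + 8*k^3 + 12*k^2 - 32*k - 64) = (k + 2)*(k + 4)*(k^3 + 4*k^2 - 4*k - 16) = (k - 2)*(k + 2)*(k + 4)*(k^2 + 6*k + 8) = (k - 2)*(k + 2)*(k + 4)^2*(k + 2)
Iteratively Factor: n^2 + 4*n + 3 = (n + 1)*(n + 3)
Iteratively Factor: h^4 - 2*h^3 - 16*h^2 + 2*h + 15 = (h + 1)*(h^3 - 3*h^2 - 13*h + 15) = (h - 5)*(h + 1)*(h^2 + 2*h - 3) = (h - 5)*(h + 1)*(h + 3)*(h - 1)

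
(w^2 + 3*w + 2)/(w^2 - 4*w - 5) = (w + 2)/(w - 5)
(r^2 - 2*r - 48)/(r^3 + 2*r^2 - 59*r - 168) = (r + 6)/(r^2 + 10*r + 21)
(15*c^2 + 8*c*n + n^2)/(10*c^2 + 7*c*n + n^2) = (3*c + n)/(2*c + n)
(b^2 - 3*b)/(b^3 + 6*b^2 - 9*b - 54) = b/(b^2 + 9*b + 18)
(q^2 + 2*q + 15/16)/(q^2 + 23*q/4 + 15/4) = (q + 5/4)/(q + 5)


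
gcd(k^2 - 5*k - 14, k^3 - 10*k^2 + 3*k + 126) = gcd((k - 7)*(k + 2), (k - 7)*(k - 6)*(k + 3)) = k - 7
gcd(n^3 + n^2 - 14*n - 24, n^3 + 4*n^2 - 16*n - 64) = n - 4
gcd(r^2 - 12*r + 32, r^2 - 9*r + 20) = r - 4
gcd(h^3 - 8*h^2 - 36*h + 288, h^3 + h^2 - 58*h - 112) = h - 8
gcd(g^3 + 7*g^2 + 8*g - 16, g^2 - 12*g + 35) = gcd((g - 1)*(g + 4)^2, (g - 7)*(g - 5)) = 1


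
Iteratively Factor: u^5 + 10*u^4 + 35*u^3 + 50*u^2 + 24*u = (u + 4)*(u^4 + 6*u^3 + 11*u^2 + 6*u) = (u + 1)*(u + 4)*(u^3 + 5*u^2 + 6*u) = (u + 1)*(u + 3)*(u + 4)*(u^2 + 2*u) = (u + 1)*(u + 2)*(u + 3)*(u + 4)*(u)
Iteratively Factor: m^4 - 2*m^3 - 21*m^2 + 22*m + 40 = (m + 4)*(m^3 - 6*m^2 + 3*m + 10) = (m - 5)*(m + 4)*(m^2 - m - 2) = (m - 5)*(m - 2)*(m + 4)*(m + 1)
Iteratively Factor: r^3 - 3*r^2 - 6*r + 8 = (r - 4)*(r^2 + r - 2) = (r - 4)*(r + 2)*(r - 1)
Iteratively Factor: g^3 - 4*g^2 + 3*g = (g)*(g^2 - 4*g + 3) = g*(g - 3)*(g - 1)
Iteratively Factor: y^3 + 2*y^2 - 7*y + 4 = (y - 1)*(y^2 + 3*y - 4) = (y - 1)^2*(y + 4)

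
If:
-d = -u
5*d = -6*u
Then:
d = 0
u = 0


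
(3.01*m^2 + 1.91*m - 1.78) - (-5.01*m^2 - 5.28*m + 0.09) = 8.02*m^2 + 7.19*m - 1.87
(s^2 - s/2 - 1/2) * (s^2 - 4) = s^4 - s^3/2 - 9*s^2/2 + 2*s + 2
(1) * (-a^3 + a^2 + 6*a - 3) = -a^3 + a^2 + 6*a - 3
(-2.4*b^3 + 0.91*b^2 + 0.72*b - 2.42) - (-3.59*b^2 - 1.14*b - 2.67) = -2.4*b^3 + 4.5*b^2 + 1.86*b + 0.25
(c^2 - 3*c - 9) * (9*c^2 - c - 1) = 9*c^4 - 28*c^3 - 79*c^2 + 12*c + 9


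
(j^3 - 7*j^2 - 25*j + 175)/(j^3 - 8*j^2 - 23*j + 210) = (j - 5)/(j - 6)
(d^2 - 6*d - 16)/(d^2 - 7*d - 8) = (d + 2)/(d + 1)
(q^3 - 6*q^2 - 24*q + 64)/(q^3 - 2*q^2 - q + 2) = (q^2 - 4*q - 32)/(q^2 - 1)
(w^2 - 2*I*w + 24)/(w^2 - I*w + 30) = (w + 4*I)/(w + 5*I)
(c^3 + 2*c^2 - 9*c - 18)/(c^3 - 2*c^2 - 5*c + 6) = (c + 3)/(c - 1)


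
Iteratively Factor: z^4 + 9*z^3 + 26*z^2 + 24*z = (z + 4)*(z^3 + 5*z^2 + 6*z) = (z + 3)*(z + 4)*(z^2 + 2*z) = (z + 2)*(z + 3)*(z + 4)*(z)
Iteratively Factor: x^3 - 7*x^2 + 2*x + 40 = (x - 4)*(x^2 - 3*x - 10) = (x - 4)*(x + 2)*(x - 5)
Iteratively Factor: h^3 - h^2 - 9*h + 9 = (h - 3)*(h^2 + 2*h - 3) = (h - 3)*(h - 1)*(h + 3)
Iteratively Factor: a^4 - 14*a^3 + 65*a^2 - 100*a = (a - 5)*(a^3 - 9*a^2 + 20*a) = (a - 5)^2*(a^2 - 4*a) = a*(a - 5)^2*(a - 4)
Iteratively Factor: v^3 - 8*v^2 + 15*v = (v - 5)*(v^2 - 3*v) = v*(v - 5)*(v - 3)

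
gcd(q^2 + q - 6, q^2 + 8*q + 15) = q + 3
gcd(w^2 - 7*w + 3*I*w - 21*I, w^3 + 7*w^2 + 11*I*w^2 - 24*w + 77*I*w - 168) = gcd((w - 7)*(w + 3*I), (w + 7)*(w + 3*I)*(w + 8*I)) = w + 3*I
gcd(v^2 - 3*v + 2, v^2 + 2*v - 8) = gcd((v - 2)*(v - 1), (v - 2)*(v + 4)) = v - 2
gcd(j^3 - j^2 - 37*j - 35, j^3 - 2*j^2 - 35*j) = j^2 - 2*j - 35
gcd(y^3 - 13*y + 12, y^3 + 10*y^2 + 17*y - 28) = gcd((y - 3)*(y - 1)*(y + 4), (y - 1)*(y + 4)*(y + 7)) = y^2 + 3*y - 4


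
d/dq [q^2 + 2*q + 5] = 2*q + 2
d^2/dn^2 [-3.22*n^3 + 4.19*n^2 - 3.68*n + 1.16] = 8.38 - 19.32*n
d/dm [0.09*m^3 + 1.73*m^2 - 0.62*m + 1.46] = 0.27*m^2 + 3.46*m - 0.62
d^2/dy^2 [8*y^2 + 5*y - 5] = 16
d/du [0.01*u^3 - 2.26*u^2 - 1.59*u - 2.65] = 0.03*u^2 - 4.52*u - 1.59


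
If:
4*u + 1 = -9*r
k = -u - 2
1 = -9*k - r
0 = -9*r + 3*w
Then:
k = -16/85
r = 59/85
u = -154/85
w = 177/85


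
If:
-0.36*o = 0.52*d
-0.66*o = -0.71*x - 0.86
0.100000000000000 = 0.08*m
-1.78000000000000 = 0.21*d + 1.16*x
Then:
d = 0.28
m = 1.25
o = -0.40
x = -1.58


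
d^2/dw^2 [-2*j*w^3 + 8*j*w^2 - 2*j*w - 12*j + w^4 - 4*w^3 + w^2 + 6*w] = -12*j*w + 16*j + 12*w^2 - 24*w + 2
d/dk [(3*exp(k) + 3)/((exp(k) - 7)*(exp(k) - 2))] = 3*(-exp(2*k) - 2*exp(k) + 23)*exp(k)/(exp(4*k) - 18*exp(3*k) + 109*exp(2*k) - 252*exp(k) + 196)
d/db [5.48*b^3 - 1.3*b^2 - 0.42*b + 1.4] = 16.44*b^2 - 2.6*b - 0.42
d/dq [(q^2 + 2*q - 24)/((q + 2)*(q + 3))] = 3*(q^2 + 20*q + 44)/(q^4 + 10*q^3 + 37*q^2 + 60*q + 36)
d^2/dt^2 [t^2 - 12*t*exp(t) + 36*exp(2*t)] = -12*t*exp(t) + 144*exp(2*t) - 24*exp(t) + 2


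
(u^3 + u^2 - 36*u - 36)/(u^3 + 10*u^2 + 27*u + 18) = (u - 6)/(u + 3)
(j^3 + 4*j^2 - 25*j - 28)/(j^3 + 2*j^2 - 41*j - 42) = (j - 4)/(j - 6)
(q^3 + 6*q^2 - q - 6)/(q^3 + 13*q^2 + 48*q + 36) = (q - 1)/(q + 6)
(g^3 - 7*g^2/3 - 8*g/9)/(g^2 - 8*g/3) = g + 1/3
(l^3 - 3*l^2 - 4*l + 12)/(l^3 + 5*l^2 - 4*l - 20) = (l - 3)/(l + 5)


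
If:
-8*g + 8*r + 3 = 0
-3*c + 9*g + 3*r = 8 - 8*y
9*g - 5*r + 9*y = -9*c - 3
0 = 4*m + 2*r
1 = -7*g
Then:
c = -7391/5544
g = -1/7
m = 29/112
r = -29/56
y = 395/462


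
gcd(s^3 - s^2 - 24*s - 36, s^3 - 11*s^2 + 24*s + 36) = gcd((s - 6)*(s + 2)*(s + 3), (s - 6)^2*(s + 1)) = s - 6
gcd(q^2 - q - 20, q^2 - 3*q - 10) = q - 5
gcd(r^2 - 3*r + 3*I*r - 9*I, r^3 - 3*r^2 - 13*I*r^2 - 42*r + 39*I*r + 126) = r - 3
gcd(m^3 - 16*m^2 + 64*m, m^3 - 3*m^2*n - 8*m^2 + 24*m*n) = m^2 - 8*m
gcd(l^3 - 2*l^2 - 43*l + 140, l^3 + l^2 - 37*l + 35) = l^2 + 2*l - 35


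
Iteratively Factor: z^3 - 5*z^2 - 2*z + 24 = (z - 4)*(z^2 - z - 6) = (z - 4)*(z + 2)*(z - 3)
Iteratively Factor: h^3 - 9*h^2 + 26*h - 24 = (h - 3)*(h^2 - 6*h + 8) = (h - 4)*(h - 3)*(h - 2)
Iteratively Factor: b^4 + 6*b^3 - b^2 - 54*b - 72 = (b + 3)*(b^3 + 3*b^2 - 10*b - 24) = (b + 2)*(b + 3)*(b^2 + b - 12) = (b + 2)*(b + 3)*(b + 4)*(b - 3)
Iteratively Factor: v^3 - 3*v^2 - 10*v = (v + 2)*(v^2 - 5*v) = (v - 5)*(v + 2)*(v)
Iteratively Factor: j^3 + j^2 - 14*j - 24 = (j + 3)*(j^2 - 2*j - 8) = (j - 4)*(j + 3)*(j + 2)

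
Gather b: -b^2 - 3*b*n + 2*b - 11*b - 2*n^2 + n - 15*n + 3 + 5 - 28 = -b^2 + b*(-3*n - 9) - 2*n^2 - 14*n - 20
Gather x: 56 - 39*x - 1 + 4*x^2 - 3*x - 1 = 4*x^2 - 42*x + 54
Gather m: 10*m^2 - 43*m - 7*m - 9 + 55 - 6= 10*m^2 - 50*m + 40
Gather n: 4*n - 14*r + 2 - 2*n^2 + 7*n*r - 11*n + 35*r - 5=-2*n^2 + n*(7*r - 7) + 21*r - 3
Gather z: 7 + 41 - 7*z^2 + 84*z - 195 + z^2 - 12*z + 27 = -6*z^2 + 72*z - 120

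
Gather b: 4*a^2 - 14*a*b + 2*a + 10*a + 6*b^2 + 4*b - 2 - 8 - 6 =4*a^2 + 12*a + 6*b^2 + b*(4 - 14*a) - 16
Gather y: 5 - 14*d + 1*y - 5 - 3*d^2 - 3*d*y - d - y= -3*d^2 - 3*d*y - 15*d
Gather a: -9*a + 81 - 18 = 63 - 9*a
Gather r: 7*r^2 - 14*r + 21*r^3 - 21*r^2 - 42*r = 21*r^3 - 14*r^2 - 56*r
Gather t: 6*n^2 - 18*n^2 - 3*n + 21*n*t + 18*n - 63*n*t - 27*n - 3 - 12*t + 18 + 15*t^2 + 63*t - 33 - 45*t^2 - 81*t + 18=-12*n^2 - 12*n - 30*t^2 + t*(-42*n - 30)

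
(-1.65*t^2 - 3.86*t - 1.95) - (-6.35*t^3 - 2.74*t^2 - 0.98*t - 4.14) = 6.35*t^3 + 1.09*t^2 - 2.88*t + 2.19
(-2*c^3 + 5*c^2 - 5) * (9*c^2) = -18*c^5 + 45*c^4 - 45*c^2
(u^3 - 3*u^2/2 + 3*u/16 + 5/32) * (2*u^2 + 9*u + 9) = 2*u^5 + 6*u^4 - 33*u^3/8 - 23*u^2/2 + 99*u/32 + 45/32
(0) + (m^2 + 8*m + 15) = m^2 + 8*m + 15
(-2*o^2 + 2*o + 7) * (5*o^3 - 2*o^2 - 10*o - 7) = -10*o^5 + 14*o^4 + 51*o^3 - 20*o^2 - 84*o - 49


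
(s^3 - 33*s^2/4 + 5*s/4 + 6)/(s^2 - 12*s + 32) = (4*s^2 - s - 3)/(4*(s - 4))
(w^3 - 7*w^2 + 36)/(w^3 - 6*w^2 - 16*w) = (w^2 - 9*w + 18)/(w*(w - 8))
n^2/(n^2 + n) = n/(n + 1)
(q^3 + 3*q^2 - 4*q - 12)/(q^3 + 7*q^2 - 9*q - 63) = (q^2 - 4)/(q^2 + 4*q - 21)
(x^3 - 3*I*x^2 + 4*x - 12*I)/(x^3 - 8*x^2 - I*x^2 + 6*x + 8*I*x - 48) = (x - 2*I)/(x - 8)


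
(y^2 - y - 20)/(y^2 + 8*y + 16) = (y - 5)/(y + 4)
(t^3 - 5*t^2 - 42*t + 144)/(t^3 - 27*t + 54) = (t - 8)/(t - 3)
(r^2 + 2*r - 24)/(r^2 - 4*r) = (r + 6)/r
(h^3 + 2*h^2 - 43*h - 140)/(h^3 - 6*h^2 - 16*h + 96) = (h^2 - 2*h - 35)/(h^2 - 10*h + 24)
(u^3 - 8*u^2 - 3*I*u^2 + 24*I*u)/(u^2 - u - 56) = u*(u - 3*I)/(u + 7)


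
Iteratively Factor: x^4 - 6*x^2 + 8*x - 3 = (x - 1)*(x^3 + x^2 - 5*x + 3) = (x - 1)*(x + 3)*(x^2 - 2*x + 1) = (x - 1)^2*(x + 3)*(x - 1)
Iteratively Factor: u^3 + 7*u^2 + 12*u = (u)*(u^2 + 7*u + 12) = u*(u + 4)*(u + 3)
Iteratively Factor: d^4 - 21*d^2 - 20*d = (d)*(d^3 - 21*d - 20) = d*(d + 1)*(d^2 - d - 20) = d*(d + 1)*(d + 4)*(d - 5)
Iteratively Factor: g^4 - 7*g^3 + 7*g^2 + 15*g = (g - 5)*(g^3 - 2*g^2 - 3*g) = (g - 5)*(g + 1)*(g^2 - 3*g) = (g - 5)*(g - 3)*(g + 1)*(g)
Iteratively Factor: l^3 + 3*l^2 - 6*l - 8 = (l + 1)*(l^2 + 2*l - 8) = (l - 2)*(l + 1)*(l + 4)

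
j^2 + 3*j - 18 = (j - 3)*(j + 6)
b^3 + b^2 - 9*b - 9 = (b - 3)*(b + 1)*(b + 3)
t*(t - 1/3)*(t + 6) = t^3 + 17*t^2/3 - 2*t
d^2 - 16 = (d - 4)*(d + 4)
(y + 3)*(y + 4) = y^2 + 7*y + 12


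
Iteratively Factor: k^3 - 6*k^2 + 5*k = (k - 1)*(k^2 - 5*k) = (k - 5)*(k - 1)*(k)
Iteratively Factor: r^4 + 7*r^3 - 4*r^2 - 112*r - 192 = (r - 4)*(r^3 + 11*r^2 + 40*r + 48) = (r - 4)*(r + 4)*(r^2 + 7*r + 12) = (r - 4)*(r + 4)^2*(r + 3)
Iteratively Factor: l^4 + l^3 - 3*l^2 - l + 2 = (l + 2)*(l^3 - l^2 - l + 1) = (l - 1)*(l + 2)*(l^2 - 1) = (l - 1)*(l + 1)*(l + 2)*(l - 1)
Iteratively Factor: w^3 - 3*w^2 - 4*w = (w - 4)*(w^2 + w) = (w - 4)*(w + 1)*(w)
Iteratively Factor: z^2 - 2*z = (z)*(z - 2)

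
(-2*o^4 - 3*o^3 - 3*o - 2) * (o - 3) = -2*o^5 + 3*o^4 + 9*o^3 - 3*o^2 + 7*o + 6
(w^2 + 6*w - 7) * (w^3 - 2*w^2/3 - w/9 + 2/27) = w^5 + 16*w^4/3 - 100*w^3/9 + 110*w^2/27 + 11*w/9 - 14/27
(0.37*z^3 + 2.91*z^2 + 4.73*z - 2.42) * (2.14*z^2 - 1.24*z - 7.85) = 0.7918*z^5 + 5.7686*z^4 + 3.6093*z^3 - 33.8875*z^2 - 34.1297*z + 18.997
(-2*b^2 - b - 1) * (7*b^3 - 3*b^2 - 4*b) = -14*b^5 - b^4 + 4*b^3 + 7*b^2 + 4*b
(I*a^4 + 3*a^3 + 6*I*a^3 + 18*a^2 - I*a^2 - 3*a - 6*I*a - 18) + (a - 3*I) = I*a^4 + 3*a^3 + 6*I*a^3 + 18*a^2 - I*a^2 - 2*a - 6*I*a - 18 - 3*I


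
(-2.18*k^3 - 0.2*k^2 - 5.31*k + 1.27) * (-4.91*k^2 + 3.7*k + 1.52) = 10.7038*k^5 - 7.084*k^4 + 22.0185*k^3 - 26.1867*k^2 - 3.3722*k + 1.9304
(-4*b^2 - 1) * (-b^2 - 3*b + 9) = 4*b^4 + 12*b^3 - 35*b^2 + 3*b - 9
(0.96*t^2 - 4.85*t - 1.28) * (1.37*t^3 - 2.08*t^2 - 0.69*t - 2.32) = 1.3152*t^5 - 8.6413*t^4 + 7.672*t^3 + 3.7817*t^2 + 12.1352*t + 2.9696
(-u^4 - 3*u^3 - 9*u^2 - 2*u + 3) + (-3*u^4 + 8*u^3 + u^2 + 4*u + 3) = -4*u^4 + 5*u^3 - 8*u^2 + 2*u + 6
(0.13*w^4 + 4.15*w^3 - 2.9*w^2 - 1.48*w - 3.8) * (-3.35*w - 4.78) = -0.4355*w^5 - 14.5239*w^4 - 10.122*w^3 + 18.82*w^2 + 19.8044*w + 18.164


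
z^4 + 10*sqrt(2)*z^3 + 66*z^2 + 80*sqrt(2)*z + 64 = (z + sqrt(2))^2*(z + 4*sqrt(2))^2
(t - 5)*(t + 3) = t^2 - 2*t - 15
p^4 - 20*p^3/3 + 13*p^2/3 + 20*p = p*(p - 5)*(p - 3)*(p + 4/3)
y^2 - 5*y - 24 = (y - 8)*(y + 3)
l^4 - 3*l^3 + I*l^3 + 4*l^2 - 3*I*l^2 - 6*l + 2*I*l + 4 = (l - 2)*(l + 2*I)*(-I*l + I)*(I*l + 1)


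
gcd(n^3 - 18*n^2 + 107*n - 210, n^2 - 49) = n - 7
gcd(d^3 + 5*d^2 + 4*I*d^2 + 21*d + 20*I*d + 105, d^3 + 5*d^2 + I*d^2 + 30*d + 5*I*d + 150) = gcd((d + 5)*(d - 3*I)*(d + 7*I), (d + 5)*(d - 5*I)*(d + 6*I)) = d + 5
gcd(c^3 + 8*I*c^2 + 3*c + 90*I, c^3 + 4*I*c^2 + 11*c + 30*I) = c^2 + 2*I*c + 15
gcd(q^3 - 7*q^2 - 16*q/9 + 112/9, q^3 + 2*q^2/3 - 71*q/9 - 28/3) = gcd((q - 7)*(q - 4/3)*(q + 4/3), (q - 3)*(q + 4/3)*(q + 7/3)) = q + 4/3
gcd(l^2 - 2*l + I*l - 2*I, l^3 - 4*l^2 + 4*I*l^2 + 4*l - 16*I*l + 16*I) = l - 2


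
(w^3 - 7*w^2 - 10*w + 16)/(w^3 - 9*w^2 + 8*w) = (w + 2)/w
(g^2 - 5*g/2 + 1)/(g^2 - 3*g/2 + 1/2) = (g - 2)/(g - 1)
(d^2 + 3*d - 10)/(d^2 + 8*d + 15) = (d - 2)/(d + 3)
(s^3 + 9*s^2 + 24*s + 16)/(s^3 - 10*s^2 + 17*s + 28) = (s^2 + 8*s + 16)/(s^2 - 11*s + 28)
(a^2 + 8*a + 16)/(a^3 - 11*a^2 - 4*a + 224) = (a + 4)/(a^2 - 15*a + 56)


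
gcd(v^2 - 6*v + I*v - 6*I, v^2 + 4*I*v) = 1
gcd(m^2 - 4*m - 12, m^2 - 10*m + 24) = m - 6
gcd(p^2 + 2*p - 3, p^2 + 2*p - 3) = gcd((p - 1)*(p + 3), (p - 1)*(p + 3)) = p^2 + 2*p - 3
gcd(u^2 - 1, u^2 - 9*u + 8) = u - 1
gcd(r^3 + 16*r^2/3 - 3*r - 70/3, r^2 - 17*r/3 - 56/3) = r + 7/3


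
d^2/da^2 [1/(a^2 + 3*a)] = 2*(-a*(a + 3) + (2*a + 3)^2)/(a^3*(a + 3)^3)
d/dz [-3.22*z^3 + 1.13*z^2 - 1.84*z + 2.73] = -9.66*z^2 + 2.26*z - 1.84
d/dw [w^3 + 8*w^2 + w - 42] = 3*w^2 + 16*w + 1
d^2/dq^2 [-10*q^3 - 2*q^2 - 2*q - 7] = -60*q - 4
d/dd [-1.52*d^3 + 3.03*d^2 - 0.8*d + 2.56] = -4.56*d^2 + 6.06*d - 0.8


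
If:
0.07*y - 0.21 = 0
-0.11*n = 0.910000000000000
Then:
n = -8.27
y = 3.00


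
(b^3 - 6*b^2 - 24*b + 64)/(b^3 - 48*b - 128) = (b - 2)/(b + 4)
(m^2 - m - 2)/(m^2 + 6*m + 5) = (m - 2)/(m + 5)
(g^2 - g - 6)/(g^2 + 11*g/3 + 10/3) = 3*(g - 3)/(3*g + 5)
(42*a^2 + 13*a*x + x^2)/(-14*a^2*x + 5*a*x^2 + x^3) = (6*a + x)/(x*(-2*a + x))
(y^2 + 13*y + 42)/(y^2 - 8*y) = (y^2 + 13*y + 42)/(y*(y - 8))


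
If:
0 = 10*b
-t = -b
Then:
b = 0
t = 0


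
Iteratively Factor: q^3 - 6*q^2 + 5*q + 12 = (q + 1)*(q^2 - 7*q + 12) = (q - 4)*(q + 1)*(q - 3)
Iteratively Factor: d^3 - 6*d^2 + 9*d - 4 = (d - 1)*(d^2 - 5*d + 4) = (d - 1)^2*(d - 4)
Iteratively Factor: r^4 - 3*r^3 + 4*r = (r + 1)*(r^3 - 4*r^2 + 4*r) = r*(r + 1)*(r^2 - 4*r + 4) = r*(r - 2)*(r + 1)*(r - 2)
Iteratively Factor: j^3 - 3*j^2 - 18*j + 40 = (j - 5)*(j^2 + 2*j - 8) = (j - 5)*(j - 2)*(j + 4)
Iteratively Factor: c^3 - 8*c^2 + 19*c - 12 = (c - 3)*(c^2 - 5*c + 4) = (c - 4)*(c - 3)*(c - 1)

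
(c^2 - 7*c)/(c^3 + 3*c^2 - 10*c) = (c - 7)/(c^2 + 3*c - 10)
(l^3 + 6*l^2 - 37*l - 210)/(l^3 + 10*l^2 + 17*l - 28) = (l^2 - l - 30)/(l^2 + 3*l - 4)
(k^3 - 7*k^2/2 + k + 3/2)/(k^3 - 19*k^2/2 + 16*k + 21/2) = (k - 1)/(k - 7)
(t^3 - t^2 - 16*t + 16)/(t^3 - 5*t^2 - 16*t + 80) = (t - 1)/(t - 5)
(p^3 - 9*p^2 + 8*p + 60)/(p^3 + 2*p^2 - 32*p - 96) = (p^2 - 3*p - 10)/(p^2 + 8*p + 16)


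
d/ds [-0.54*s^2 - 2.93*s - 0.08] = -1.08*s - 2.93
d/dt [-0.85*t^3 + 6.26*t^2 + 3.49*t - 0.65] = -2.55*t^2 + 12.52*t + 3.49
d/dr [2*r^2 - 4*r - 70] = 4*r - 4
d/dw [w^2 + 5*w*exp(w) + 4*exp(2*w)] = 5*w*exp(w) + 2*w + 8*exp(2*w) + 5*exp(w)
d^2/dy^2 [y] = 0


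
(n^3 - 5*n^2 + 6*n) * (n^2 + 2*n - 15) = n^5 - 3*n^4 - 19*n^3 + 87*n^2 - 90*n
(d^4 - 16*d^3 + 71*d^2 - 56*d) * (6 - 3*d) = -3*d^5 + 54*d^4 - 309*d^3 + 594*d^2 - 336*d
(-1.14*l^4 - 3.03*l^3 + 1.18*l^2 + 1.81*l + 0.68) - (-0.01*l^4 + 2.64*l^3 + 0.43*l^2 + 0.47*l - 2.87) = -1.13*l^4 - 5.67*l^3 + 0.75*l^2 + 1.34*l + 3.55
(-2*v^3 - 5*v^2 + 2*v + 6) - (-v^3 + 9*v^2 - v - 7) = -v^3 - 14*v^2 + 3*v + 13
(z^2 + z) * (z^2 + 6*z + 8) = z^4 + 7*z^3 + 14*z^2 + 8*z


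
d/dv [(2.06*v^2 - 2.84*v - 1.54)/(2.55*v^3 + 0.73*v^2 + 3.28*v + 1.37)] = (-5.253*v^4 + 14.484*v^3 + 20.611*v^2 + 7.8928*v + 1.1604)/(6.5025*v^6 + 3.723*v^5 + 17.2609*v^4 + 11.7758*v^3 + 12.7586*v^2 + 8.9872*v + 1.8769)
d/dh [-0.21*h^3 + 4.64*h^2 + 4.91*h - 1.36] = -0.63*h^2 + 9.28*h + 4.91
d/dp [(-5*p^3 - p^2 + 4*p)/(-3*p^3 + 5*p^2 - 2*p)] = 2*(-14*p^2 + 22*p - 9)/(9*p^4 - 30*p^3 + 37*p^2 - 20*p + 4)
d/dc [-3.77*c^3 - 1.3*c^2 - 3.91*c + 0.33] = -11.31*c^2 - 2.6*c - 3.91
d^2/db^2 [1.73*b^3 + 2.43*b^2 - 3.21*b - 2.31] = 10.38*b + 4.86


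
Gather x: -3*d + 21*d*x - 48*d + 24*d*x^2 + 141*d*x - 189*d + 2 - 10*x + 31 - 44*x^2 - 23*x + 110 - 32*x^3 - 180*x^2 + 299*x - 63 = -240*d - 32*x^3 + x^2*(24*d - 224) + x*(162*d + 266) + 80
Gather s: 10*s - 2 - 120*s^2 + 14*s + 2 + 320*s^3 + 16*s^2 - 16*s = 320*s^3 - 104*s^2 + 8*s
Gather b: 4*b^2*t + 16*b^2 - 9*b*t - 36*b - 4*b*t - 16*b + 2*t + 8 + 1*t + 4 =b^2*(4*t + 16) + b*(-13*t - 52) + 3*t + 12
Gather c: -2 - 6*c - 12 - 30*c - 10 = -36*c - 24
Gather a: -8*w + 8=8 - 8*w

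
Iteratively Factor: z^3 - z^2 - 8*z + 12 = (z + 3)*(z^2 - 4*z + 4) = (z - 2)*(z + 3)*(z - 2)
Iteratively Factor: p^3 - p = (p - 1)*(p^2 + p) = p*(p - 1)*(p + 1)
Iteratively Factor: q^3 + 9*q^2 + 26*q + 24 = (q + 4)*(q^2 + 5*q + 6) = (q + 3)*(q + 4)*(q + 2)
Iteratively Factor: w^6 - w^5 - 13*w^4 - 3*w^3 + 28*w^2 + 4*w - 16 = (w - 1)*(w^5 - 13*w^3 - 16*w^2 + 12*w + 16) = (w - 1)*(w + 1)*(w^4 - w^3 - 12*w^2 - 4*w + 16) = (w - 4)*(w - 1)*(w + 1)*(w^3 + 3*w^2 - 4) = (w - 4)*(w - 1)^2*(w + 1)*(w^2 + 4*w + 4) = (w - 4)*(w - 1)^2*(w + 1)*(w + 2)*(w + 2)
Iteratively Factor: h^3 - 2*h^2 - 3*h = (h + 1)*(h^2 - 3*h) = (h - 3)*(h + 1)*(h)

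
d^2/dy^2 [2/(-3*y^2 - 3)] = 4*(1 - 3*y^2)/(3*(y^2 + 1)^3)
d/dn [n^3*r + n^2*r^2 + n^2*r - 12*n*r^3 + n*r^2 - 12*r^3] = r*(3*n^2 + 2*n*r + 2*n - 12*r^2 + r)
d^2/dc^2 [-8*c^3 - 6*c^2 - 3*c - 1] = -48*c - 12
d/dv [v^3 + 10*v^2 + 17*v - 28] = 3*v^2 + 20*v + 17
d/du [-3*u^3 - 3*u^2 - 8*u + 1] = -9*u^2 - 6*u - 8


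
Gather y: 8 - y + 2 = 10 - y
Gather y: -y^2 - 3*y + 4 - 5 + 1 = -y^2 - 3*y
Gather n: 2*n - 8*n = -6*n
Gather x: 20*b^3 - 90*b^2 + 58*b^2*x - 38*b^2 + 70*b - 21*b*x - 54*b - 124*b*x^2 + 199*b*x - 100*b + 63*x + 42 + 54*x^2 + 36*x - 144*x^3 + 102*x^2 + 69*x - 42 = 20*b^3 - 128*b^2 - 84*b - 144*x^3 + x^2*(156 - 124*b) + x*(58*b^2 + 178*b + 168)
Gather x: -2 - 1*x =-x - 2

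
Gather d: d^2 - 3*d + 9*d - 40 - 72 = d^2 + 6*d - 112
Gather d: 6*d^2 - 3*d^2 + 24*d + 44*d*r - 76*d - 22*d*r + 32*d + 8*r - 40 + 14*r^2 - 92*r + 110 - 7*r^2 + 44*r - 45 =3*d^2 + d*(22*r - 20) + 7*r^2 - 40*r + 25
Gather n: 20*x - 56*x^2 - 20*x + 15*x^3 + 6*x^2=15*x^3 - 50*x^2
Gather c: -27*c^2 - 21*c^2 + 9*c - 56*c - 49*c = -48*c^2 - 96*c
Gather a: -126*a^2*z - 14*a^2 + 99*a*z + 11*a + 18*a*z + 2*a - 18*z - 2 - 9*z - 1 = a^2*(-126*z - 14) + a*(117*z + 13) - 27*z - 3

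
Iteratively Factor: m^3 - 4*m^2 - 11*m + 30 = (m - 5)*(m^2 + m - 6) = (m - 5)*(m - 2)*(m + 3)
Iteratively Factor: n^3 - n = (n + 1)*(n^2 - n) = n*(n + 1)*(n - 1)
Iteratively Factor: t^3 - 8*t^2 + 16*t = (t - 4)*(t^2 - 4*t) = t*(t - 4)*(t - 4)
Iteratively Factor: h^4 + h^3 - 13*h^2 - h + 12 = (h - 3)*(h^3 + 4*h^2 - h - 4) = (h - 3)*(h + 4)*(h^2 - 1) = (h - 3)*(h - 1)*(h + 4)*(h + 1)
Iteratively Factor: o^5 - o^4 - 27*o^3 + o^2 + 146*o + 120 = (o - 3)*(o^4 + 2*o^3 - 21*o^2 - 62*o - 40) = (o - 3)*(o + 4)*(o^3 - 2*o^2 - 13*o - 10) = (o - 5)*(o - 3)*(o + 4)*(o^2 + 3*o + 2) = (o - 5)*(o - 3)*(o + 2)*(o + 4)*(o + 1)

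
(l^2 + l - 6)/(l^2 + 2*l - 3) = (l - 2)/(l - 1)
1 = 1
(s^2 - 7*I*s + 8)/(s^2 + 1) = (s - 8*I)/(s - I)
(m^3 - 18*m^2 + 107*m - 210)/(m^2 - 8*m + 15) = (m^2 - 13*m + 42)/(m - 3)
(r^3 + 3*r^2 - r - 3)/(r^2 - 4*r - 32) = (-r^3 - 3*r^2 + r + 3)/(-r^2 + 4*r + 32)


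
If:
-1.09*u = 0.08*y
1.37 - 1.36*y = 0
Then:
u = -0.07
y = 1.01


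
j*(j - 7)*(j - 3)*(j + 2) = j^4 - 8*j^3 + j^2 + 42*j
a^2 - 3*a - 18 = (a - 6)*(a + 3)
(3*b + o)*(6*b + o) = 18*b^2 + 9*b*o + o^2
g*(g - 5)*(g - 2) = g^3 - 7*g^2 + 10*g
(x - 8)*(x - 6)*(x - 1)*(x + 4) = x^4 - 11*x^3 + 2*x^2 + 200*x - 192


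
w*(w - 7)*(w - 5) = w^3 - 12*w^2 + 35*w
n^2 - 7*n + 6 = (n - 6)*(n - 1)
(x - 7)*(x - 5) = x^2 - 12*x + 35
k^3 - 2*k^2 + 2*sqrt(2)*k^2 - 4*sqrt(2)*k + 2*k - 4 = (k - 2)*(k + sqrt(2))^2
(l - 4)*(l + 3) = l^2 - l - 12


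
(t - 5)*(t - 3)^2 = t^3 - 11*t^2 + 39*t - 45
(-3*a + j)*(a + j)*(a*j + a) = -3*a^3*j - 3*a^3 - 2*a^2*j^2 - 2*a^2*j + a*j^3 + a*j^2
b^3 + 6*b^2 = b^2*(b + 6)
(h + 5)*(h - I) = h^2 + 5*h - I*h - 5*I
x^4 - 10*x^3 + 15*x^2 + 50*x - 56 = (x - 7)*(x - 4)*(x - 1)*(x + 2)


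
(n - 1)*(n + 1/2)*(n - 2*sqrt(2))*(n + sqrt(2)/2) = n^4 - 3*sqrt(2)*n^3/2 - n^3/2 - 5*n^2/2 + 3*sqrt(2)*n^2/4 + n + 3*sqrt(2)*n/4 + 1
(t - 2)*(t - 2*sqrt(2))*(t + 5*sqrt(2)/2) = t^3 - 2*t^2 + sqrt(2)*t^2/2 - 10*t - sqrt(2)*t + 20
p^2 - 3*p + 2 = (p - 2)*(p - 1)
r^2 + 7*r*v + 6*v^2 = (r + v)*(r + 6*v)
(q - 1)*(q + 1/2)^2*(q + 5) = q^4 + 5*q^3 - 3*q^2/4 - 4*q - 5/4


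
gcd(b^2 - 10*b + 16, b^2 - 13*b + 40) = b - 8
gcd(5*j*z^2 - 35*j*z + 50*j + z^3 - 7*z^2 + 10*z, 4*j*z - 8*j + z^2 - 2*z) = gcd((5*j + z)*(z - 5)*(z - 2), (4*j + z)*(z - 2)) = z - 2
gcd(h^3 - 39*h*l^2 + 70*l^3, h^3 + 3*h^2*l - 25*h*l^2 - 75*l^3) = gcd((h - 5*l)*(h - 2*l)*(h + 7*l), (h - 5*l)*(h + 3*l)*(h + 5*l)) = h - 5*l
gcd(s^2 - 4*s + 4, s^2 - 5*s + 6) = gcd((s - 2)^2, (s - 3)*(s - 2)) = s - 2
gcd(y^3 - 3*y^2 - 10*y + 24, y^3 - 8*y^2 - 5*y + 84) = y^2 - y - 12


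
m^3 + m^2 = m^2*(m + 1)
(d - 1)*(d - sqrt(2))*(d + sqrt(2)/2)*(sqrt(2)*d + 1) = sqrt(2)*d^4 - sqrt(2)*d^3 - 3*sqrt(2)*d^2/2 - d + 3*sqrt(2)*d/2 + 1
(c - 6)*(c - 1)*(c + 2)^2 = c^4 - 3*c^3 - 18*c^2 - 4*c + 24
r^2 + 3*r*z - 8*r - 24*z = (r - 8)*(r + 3*z)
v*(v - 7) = v^2 - 7*v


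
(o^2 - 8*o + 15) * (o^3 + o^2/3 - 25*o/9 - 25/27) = o^5 - 23*o^4/3 + 86*o^3/9 + 710*o^2/27 - 925*o/27 - 125/9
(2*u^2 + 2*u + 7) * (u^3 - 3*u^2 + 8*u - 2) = 2*u^5 - 4*u^4 + 17*u^3 - 9*u^2 + 52*u - 14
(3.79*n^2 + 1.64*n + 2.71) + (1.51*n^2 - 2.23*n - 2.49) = 5.3*n^2 - 0.59*n + 0.22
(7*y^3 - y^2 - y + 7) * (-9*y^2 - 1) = -63*y^5 + 9*y^4 + 2*y^3 - 62*y^2 + y - 7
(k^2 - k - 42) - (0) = k^2 - k - 42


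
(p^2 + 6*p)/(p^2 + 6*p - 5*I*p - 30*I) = p/(p - 5*I)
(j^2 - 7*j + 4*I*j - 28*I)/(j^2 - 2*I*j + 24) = (j - 7)/(j - 6*I)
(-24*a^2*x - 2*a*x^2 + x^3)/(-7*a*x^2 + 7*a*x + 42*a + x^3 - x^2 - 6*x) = x*(24*a^2 + 2*a*x - x^2)/(7*a*x^2 - 7*a*x - 42*a - x^3 + x^2 + 6*x)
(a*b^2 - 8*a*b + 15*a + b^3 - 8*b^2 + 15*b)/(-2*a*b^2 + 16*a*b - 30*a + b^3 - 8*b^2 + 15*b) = (-a - b)/(2*a - b)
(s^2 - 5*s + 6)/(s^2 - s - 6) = (s - 2)/(s + 2)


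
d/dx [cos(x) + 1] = -sin(x)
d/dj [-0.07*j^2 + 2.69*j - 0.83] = 2.69 - 0.14*j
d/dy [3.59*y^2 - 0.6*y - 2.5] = 7.18*y - 0.6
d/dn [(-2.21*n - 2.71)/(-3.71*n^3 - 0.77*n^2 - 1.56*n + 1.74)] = (8.1991*n^3 + 1.7017*n^2 + 3.4476*n - (2.21*n + 2.71)*(11.13*n^2 + 1.54*n + 1.56) - 3.8454)/(3.71*n^3 + 0.77*n^2 + 1.56*n - 1.74)^2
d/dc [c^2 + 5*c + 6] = 2*c + 5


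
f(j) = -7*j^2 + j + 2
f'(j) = 1 - 14*j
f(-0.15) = 1.69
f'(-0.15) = 3.10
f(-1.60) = -17.52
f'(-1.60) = 23.40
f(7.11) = -344.75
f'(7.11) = -98.54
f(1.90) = -21.37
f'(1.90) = -25.60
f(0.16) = 1.98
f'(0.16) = -1.24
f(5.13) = -177.09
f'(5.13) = -70.82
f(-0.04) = 1.95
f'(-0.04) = 1.56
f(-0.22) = 1.44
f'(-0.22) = 4.08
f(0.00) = 2.00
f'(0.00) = 1.00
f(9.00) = -556.00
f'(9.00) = -125.00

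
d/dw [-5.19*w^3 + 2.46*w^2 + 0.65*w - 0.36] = -15.57*w^2 + 4.92*w + 0.65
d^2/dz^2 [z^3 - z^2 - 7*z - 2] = 6*z - 2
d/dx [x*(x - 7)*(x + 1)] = 3*x^2 - 12*x - 7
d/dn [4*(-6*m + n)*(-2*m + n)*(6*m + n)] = -144*m^2 - 16*m*n + 12*n^2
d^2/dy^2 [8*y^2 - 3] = 16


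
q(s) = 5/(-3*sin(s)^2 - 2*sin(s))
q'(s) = 5*(6*sin(s)*cos(s) + 2*cos(s))/(-3*sin(s)^2 - 2*sin(s))^2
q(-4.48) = -1.04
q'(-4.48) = -0.39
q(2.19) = -1.38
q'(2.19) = -1.53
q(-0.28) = 15.45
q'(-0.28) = 15.69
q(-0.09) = 32.15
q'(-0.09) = 300.74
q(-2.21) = -15.28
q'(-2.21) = 78.43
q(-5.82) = -3.35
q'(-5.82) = 9.40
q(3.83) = 83.66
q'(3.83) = 1958.53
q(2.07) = -1.23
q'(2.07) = -1.05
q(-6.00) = -6.30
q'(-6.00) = 28.06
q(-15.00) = 156.48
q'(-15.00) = 7075.12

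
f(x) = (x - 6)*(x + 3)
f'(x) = 2*x - 3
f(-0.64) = -15.67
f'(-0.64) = -4.28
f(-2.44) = -4.73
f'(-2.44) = -7.88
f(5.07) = -7.51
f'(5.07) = 7.14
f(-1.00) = -14.00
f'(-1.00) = -5.00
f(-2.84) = -1.41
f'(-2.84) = -8.68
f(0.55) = -19.35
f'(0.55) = -1.90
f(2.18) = -19.79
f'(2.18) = 1.36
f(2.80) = -18.56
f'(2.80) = 2.60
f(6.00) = 0.00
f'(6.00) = 9.00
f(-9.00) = 90.00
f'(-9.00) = -21.00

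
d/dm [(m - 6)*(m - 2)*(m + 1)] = 3*m^2 - 14*m + 4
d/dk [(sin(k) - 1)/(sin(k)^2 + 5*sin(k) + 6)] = (2*sin(k) + cos(k)^2 + 10)*cos(k)/(sin(k)^2 + 5*sin(k) + 6)^2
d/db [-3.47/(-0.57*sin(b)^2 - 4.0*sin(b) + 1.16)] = -(3.9558*sin(b) + 13.88)*cos(b)/(0.57*sin(b)^2 + 4.0*sin(b) - 1.16)^2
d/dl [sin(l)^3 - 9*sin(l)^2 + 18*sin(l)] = 3*(sin(l)^2 - 6*sin(l) + 6)*cos(l)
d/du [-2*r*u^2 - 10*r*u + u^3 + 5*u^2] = -4*r*u - 10*r + 3*u^2 + 10*u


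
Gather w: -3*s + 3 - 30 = -3*s - 27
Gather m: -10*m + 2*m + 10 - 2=8 - 8*m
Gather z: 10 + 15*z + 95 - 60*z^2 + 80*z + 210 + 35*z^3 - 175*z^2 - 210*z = 35*z^3 - 235*z^2 - 115*z + 315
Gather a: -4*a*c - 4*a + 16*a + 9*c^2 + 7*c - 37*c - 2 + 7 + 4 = a*(12 - 4*c) + 9*c^2 - 30*c + 9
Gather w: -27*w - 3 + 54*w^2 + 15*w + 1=54*w^2 - 12*w - 2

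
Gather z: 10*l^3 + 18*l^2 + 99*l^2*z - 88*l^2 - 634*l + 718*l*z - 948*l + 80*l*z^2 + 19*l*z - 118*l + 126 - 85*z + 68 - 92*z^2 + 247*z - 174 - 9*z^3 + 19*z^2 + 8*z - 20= 10*l^3 - 70*l^2 - 1700*l - 9*z^3 + z^2*(80*l - 73) + z*(99*l^2 + 737*l + 170)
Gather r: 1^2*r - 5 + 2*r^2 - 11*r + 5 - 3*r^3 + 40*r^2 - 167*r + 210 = -3*r^3 + 42*r^2 - 177*r + 210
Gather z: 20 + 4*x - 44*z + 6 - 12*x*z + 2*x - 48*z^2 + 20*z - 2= 6*x - 48*z^2 + z*(-12*x - 24) + 24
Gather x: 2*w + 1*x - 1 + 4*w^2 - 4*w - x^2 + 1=4*w^2 - 2*w - x^2 + x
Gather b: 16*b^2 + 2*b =16*b^2 + 2*b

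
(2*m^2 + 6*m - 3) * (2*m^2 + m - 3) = 4*m^4 + 14*m^3 - 6*m^2 - 21*m + 9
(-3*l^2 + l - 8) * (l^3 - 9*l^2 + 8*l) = -3*l^5 + 28*l^4 - 41*l^3 + 80*l^2 - 64*l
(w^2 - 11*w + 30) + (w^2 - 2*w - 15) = 2*w^2 - 13*w + 15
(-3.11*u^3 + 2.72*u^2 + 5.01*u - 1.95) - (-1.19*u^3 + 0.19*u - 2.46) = -1.92*u^3 + 2.72*u^2 + 4.82*u + 0.51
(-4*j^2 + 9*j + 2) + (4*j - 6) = -4*j^2 + 13*j - 4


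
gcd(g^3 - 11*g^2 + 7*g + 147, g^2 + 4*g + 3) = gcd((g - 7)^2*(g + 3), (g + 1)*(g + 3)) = g + 3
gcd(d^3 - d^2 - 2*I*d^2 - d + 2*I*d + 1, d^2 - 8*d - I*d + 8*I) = d - I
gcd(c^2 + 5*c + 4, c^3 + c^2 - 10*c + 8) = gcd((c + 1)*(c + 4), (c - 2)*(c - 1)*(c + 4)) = c + 4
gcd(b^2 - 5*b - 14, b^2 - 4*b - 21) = b - 7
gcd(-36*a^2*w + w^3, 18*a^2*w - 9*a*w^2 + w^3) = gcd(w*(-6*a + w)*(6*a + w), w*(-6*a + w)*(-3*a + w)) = -6*a*w + w^2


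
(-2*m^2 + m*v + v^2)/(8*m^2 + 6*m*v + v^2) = (-m + v)/(4*m + v)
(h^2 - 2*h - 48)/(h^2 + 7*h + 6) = (h - 8)/(h + 1)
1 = 1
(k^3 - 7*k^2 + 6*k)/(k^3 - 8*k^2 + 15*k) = (k^2 - 7*k + 6)/(k^2 - 8*k + 15)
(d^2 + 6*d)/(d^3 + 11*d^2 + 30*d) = 1/(d + 5)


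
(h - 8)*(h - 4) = h^2 - 12*h + 32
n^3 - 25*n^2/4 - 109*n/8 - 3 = (n - 8)*(n + 1/4)*(n + 3/2)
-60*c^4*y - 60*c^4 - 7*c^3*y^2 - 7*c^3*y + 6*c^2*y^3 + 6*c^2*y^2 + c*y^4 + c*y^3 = (-3*c + y)*(4*c + y)*(5*c + y)*(c*y + c)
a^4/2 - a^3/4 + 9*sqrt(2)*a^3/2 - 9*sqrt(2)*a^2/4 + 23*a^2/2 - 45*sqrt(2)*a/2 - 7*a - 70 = (a/2 + 1)*(a - 5/2)*(a + 2*sqrt(2))*(a + 7*sqrt(2))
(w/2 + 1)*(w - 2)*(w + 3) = w^3/2 + 3*w^2/2 - 2*w - 6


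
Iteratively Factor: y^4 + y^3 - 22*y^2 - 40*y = (y + 2)*(y^3 - y^2 - 20*y) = (y - 5)*(y + 2)*(y^2 + 4*y) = (y - 5)*(y + 2)*(y + 4)*(y)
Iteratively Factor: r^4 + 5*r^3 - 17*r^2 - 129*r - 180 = (r + 4)*(r^3 + r^2 - 21*r - 45) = (r + 3)*(r + 4)*(r^2 - 2*r - 15) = (r + 3)^2*(r + 4)*(r - 5)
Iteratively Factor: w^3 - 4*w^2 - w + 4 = (w - 1)*(w^2 - 3*w - 4) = (w - 4)*(w - 1)*(w + 1)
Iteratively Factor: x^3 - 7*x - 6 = (x + 1)*(x^2 - x - 6) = (x + 1)*(x + 2)*(x - 3)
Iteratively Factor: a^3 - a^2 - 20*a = (a)*(a^2 - a - 20) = a*(a - 5)*(a + 4)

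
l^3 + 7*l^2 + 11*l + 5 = (l + 1)^2*(l + 5)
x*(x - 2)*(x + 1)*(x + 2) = x^4 + x^3 - 4*x^2 - 4*x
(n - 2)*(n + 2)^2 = n^3 + 2*n^2 - 4*n - 8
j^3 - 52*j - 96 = (j - 8)*(j + 2)*(j + 6)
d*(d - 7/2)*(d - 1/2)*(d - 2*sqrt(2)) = d^4 - 4*d^3 - 2*sqrt(2)*d^3 + 7*d^2/4 + 8*sqrt(2)*d^2 - 7*sqrt(2)*d/2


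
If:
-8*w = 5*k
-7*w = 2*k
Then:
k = 0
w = 0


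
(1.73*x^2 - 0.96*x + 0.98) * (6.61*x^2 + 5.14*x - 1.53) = 11.4353*x^4 + 2.5466*x^3 - 1.1035*x^2 + 6.506*x - 1.4994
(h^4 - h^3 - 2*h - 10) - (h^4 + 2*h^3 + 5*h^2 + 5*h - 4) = -3*h^3 - 5*h^2 - 7*h - 6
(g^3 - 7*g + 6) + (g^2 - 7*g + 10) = g^3 + g^2 - 14*g + 16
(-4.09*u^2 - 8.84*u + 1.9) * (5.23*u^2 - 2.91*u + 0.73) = -21.3907*u^4 - 34.3313*u^3 + 32.6757*u^2 - 11.9822*u + 1.387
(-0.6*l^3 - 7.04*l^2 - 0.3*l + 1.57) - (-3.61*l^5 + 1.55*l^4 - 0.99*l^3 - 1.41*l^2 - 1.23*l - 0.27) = 3.61*l^5 - 1.55*l^4 + 0.39*l^3 - 5.63*l^2 + 0.93*l + 1.84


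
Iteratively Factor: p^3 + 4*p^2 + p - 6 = (p + 2)*(p^2 + 2*p - 3) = (p + 2)*(p + 3)*(p - 1)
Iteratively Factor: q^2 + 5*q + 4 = (q + 4)*(q + 1)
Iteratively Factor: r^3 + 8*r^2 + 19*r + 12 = (r + 4)*(r^2 + 4*r + 3) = (r + 3)*(r + 4)*(r + 1)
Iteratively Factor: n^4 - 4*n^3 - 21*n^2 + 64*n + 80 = (n - 4)*(n^3 - 21*n - 20) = (n - 4)*(n + 1)*(n^2 - n - 20) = (n - 5)*(n - 4)*(n + 1)*(n + 4)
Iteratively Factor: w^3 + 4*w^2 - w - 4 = (w - 1)*(w^2 + 5*w + 4) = (w - 1)*(w + 1)*(w + 4)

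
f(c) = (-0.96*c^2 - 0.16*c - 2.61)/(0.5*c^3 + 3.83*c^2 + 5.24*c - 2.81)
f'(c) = (-1.92*c - 0.16)/(0.5*c^3 + 3.83*c^2 + 5.24*c - 2.81) + (-1.5*c^2 - 7.66*c - 5.24)*(-0.96*c^2 - 0.16*c - 2.61)/(0.5*c^3 + 3.83*c^2 + 5.24*c - 2.81)^2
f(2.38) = -0.22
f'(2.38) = 0.06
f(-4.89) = -5.29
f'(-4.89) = 6.09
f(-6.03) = 7.66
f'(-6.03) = 19.41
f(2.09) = -0.24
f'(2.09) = 0.09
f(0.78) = -0.86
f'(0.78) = 2.29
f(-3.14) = -3.83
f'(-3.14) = -3.16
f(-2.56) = -17.43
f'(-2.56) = -152.58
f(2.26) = -0.23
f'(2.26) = 0.07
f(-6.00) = 8.29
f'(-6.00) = 22.58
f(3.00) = -0.19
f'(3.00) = 0.03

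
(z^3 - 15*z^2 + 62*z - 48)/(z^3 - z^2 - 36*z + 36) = (z - 8)/(z + 6)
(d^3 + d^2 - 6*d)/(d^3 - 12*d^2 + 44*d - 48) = d*(d + 3)/(d^2 - 10*d + 24)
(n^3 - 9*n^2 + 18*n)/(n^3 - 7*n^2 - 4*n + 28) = n*(n^2 - 9*n + 18)/(n^3 - 7*n^2 - 4*n + 28)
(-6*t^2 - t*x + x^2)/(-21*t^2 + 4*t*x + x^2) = (2*t + x)/(7*t + x)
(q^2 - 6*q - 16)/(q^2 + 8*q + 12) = (q - 8)/(q + 6)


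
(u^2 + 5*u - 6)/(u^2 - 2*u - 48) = (u - 1)/(u - 8)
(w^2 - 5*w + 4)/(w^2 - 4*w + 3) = (w - 4)/(w - 3)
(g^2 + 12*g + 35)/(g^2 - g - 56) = (g + 5)/(g - 8)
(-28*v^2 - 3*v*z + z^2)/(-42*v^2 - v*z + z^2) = (4*v + z)/(6*v + z)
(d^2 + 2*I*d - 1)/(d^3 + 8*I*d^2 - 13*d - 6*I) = 1/(d + 6*I)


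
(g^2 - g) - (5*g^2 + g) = -4*g^2 - 2*g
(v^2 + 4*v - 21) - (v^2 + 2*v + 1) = 2*v - 22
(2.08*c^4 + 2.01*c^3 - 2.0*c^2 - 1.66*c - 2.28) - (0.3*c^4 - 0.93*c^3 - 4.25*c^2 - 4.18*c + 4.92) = 1.78*c^4 + 2.94*c^3 + 2.25*c^2 + 2.52*c - 7.2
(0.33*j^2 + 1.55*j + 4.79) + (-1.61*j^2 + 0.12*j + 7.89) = -1.28*j^2 + 1.67*j + 12.68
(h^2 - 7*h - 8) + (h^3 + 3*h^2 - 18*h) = h^3 + 4*h^2 - 25*h - 8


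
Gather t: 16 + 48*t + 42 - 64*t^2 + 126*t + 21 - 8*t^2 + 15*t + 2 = -72*t^2 + 189*t + 81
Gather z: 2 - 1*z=2 - z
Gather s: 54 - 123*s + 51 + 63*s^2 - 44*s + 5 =63*s^2 - 167*s + 110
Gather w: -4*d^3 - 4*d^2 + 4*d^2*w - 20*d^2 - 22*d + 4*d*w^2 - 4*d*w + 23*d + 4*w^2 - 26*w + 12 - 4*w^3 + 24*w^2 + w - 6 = -4*d^3 - 24*d^2 + d - 4*w^3 + w^2*(4*d + 28) + w*(4*d^2 - 4*d - 25) + 6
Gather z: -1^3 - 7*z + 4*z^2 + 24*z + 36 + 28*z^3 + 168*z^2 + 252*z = 28*z^3 + 172*z^2 + 269*z + 35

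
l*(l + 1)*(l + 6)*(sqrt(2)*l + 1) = sqrt(2)*l^4 + l^3 + 7*sqrt(2)*l^3 + 7*l^2 + 6*sqrt(2)*l^2 + 6*l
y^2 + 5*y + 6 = (y + 2)*(y + 3)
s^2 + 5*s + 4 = (s + 1)*(s + 4)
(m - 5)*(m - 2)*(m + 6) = m^3 - m^2 - 32*m + 60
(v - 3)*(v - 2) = v^2 - 5*v + 6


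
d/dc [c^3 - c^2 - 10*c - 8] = 3*c^2 - 2*c - 10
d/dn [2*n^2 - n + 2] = 4*n - 1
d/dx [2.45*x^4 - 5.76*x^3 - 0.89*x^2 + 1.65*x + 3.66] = 9.8*x^3 - 17.28*x^2 - 1.78*x + 1.65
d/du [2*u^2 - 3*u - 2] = 4*u - 3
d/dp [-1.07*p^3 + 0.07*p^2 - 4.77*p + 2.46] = -3.21*p^2 + 0.14*p - 4.77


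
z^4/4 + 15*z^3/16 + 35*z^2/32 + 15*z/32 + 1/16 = (z/4 + 1/4)*(z + 1/4)*(z + 1/2)*(z + 2)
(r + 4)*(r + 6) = r^2 + 10*r + 24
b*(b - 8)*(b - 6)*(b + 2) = b^4 - 12*b^3 + 20*b^2 + 96*b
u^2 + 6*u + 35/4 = (u + 5/2)*(u + 7/2)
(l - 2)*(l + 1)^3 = l^4 + l^3 - 3*l^2 - 5*l - 2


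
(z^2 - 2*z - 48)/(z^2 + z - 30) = (z - 8)/(z - 5)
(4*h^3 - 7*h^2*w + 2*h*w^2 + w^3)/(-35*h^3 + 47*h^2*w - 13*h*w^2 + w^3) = (-4*h^2 + 3*h*w + w^2)/(35*h^2 - 12*h*w + w^2)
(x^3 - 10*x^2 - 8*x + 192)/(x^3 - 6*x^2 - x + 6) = (x^2 - 4*x - 32)/(x^2 - 1)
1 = 1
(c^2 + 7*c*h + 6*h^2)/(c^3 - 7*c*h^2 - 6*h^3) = (c + 6*h)/(c^2 - c*h - 6*h^2)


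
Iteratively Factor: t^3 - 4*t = (t)*(t^2 - 4) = t*(t - 2)*(t + 2)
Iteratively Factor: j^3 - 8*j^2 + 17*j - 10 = (j - 5)*(j^2 - 3*j + 2) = (j - 5)*(j - 1)*(j - 2)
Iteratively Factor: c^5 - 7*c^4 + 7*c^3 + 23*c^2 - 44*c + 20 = (c - 5)*(c^4 - 2*c^3 - 3*c^2 + 8*c - 4) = (c - 5)*(c + 2)*(c^3 - 4*c^2 + 5*c - 2) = (c - 5)*(c - 2)*(c + 2)*(c^2 - 2*c + 1) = (c - 5)*(c - 2)*(c - 1)*(c + 2)*(c - 1)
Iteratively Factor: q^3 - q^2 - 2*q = (q)*(q^2 - q - 2) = q*(q + 1)*(q - 2)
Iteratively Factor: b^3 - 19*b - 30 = (b - 5)*(b^2 + 5*b + 6) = (b - 5)*(b + 2)*(b + 3)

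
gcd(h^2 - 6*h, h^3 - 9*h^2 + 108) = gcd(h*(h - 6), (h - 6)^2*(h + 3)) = h - 6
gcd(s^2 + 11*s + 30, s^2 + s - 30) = s + 6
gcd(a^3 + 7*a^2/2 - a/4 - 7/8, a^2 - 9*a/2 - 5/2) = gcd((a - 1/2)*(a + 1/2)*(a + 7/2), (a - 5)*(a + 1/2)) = a + 1/2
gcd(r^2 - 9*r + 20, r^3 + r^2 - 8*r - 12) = 1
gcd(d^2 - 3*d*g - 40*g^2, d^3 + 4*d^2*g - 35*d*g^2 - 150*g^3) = d + 5*g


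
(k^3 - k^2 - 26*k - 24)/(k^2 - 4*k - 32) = (k^2 - 5*k - 6)/(k - 8)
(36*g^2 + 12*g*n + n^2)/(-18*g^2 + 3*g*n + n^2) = (-6*g - n)/(3*g - n)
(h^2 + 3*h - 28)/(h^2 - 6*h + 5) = (h^2 + 3*h - 28)/(h^2 - 6*h + 5)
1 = 1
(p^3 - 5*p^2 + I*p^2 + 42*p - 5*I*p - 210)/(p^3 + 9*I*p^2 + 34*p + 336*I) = (p - 5)/(p + 8*I)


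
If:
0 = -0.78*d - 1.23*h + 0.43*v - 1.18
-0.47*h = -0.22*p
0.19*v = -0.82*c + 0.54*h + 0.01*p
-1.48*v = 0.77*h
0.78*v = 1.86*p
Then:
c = 0.00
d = -1.51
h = 0.00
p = 0.00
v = 0.00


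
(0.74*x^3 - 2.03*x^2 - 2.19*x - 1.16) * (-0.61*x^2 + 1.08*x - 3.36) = -0.4514*x^5 + 2.0375*x^4 - 3.3429*x^3 + 5.1632*x^2 + 6.1056*x + 3.8976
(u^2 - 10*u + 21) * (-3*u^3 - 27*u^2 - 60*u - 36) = -3*u^5 + 3*u^4 + 147*u^3 - 3*u^2 - 900*u - 756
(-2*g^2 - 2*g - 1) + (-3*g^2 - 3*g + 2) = -5*g^2 - 5*g + 1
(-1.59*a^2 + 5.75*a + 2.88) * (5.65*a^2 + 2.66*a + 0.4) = -8.9835*a^4 + 28.2581*a^3 + 30.931*a^2 + 9.9608*a + 1.152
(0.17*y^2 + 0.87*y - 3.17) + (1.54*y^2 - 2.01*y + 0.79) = 1.71*y^2 - 1.14*y - 2.38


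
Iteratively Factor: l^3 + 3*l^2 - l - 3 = (l - 1)*(l^2 + 4*l + 3) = (l - 1)*(l + 3)*(l + 1)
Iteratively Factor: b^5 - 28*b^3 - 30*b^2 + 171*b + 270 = (b - 5)*(b^4 + 5*b^3 - 3*b^2 - 45*b - 54) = (b - 5)*(b + 3)*(b^3 + 2*b^2 - 9*b - 18) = (b - 5)*(b - 3)*(b + 3)*(b^2 + 5*b + 6) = (b - 5)*(b - 3)*(b + 3)^2*(b + 2)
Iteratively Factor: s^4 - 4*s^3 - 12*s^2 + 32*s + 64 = (s + 2)*(s^3 - 6*s^2 + 32) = (s + 2)^2*(s^2 - 8*s + 16) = (s - 4)*(s + 2)^2*(s - 4)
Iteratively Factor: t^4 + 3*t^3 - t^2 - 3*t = (t + 3)*(t^3 - t) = (t - 1)*(t + 3)*(t^2 + t) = t*(t - 1)*(t + 3)*(t + 1)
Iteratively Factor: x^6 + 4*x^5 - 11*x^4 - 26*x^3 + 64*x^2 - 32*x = (x - 1)*(x^5 + 5*x^4 - 6*x^3 - 32*x^2 + 32*x) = (x - 1)*(x + 4)*(x^4 + x^3 - 10*x^2 + 8*x) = x*(x - 1)*(x + 4)*(x^3 + x^2 - 10*x + 8) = x*(x - 2)*(x - 1)*(x + 4)*(x^2 + 3*x - 4) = x*(x - 2)*(x - 1)*(x + 4)^2*(x - 1)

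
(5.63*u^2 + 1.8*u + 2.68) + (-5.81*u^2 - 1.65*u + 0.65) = -0.18*u^2 + 0.15*u + 3.33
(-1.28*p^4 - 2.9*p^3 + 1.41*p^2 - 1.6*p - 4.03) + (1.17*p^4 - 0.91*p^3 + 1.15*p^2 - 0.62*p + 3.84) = -0.11*p^4 - 3.81*p^3 + 2.56*p^2 - 2.22*p - 0.19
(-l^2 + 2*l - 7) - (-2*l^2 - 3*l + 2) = l^2 + 5*l - 9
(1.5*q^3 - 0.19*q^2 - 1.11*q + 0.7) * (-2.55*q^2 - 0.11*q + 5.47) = -3.825*q^5 + 0.3195*q^4 + 11.0564*q^3 - 2.7022*q^2 - 6.1487*q + 3.829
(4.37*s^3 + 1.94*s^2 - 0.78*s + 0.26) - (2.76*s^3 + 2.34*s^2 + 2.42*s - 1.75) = 1.61*s^3 - 0.4*s^2 - 3.2*s + 2.01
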